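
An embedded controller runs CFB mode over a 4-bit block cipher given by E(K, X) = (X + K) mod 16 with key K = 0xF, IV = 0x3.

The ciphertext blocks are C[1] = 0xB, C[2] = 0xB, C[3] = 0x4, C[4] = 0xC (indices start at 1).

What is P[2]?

CFB decryption: P_i = C_i ⊕ E(K, C_{i−1}), with C_{0} = IV.
P[2]: E(K, 0xB) = 0xA; 0xB ⊕ 0xA = 0x1.

P[2] = 0x1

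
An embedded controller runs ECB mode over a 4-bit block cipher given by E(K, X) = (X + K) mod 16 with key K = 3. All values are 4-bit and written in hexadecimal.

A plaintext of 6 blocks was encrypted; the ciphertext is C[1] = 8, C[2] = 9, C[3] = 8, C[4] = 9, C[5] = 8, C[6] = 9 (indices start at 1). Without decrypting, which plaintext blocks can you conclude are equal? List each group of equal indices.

ECB encrypts each block independently with the same key, so equal ciphertext blocks imply equal plaintext blocks.
C[1] = C[3] = C[5] = 8, so P[1] = P[3] = P[5].
C[2] = C[4] = C[6] = 9, so P[2] = P[4] = P[6].

P[1] = P[3] = P[5]; P[2] = P[4] = P[6]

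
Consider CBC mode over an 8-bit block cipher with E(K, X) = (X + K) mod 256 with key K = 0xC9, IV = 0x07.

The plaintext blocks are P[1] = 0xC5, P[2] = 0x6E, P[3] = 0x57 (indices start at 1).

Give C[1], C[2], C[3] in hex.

CBC encryption: C_i = E(K, P_i ⊕ C_{i−1}), with C_{0} = IV.
C[1]: P[1] ⊕ 0x07 = 0xC2; E(K, 0xC2) = 0x8B.
C[2]: P[2] ⊕ 0x8B = 0xE5; E(K, 0xE5) = 0xAE.
C[3]: P[3] ⊕ 0xAE = 0xF9; E(K, 0xF9) = 0xC2.

C[1] = 0x8B, C[2] = 0xAE, C[3] = 0xC2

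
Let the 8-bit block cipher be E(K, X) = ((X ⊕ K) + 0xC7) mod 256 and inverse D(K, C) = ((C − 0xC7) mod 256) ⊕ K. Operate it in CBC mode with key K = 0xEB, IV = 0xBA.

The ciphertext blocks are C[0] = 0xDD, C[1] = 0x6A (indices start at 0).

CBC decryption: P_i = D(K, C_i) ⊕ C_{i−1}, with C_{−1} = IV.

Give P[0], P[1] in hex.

P[0] = 0x47, P[1] = 0x95

P[0]: D(K, 0xDD) = 0xFD; 0xFD ⊕ 0xBA = 0x47.
P[1]: D(K, 0x6A) = 0x48; 0x48 ⊕ 0xDD = 0x95.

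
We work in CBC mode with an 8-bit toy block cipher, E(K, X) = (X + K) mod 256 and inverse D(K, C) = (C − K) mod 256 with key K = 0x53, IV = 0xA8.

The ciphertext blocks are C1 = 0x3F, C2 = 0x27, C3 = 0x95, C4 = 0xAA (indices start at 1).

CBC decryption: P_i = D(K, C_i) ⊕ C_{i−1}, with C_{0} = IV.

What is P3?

P3 = 0x65

P3: D(K, 0x95) = 0x42; 0x42 ⊕ 0x27 = 0x65.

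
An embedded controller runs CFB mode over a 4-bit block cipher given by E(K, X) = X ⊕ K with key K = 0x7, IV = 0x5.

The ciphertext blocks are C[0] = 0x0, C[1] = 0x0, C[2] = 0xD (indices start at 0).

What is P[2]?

P[2] = 0xA

CFB decryption: P_i = C_i ⊕ E(K, C_{i−1}), with C_{−1} = IV.
P[2]: E(K, 0x0) = 0x7; 0xD ⊕ 0x7 = 0xA.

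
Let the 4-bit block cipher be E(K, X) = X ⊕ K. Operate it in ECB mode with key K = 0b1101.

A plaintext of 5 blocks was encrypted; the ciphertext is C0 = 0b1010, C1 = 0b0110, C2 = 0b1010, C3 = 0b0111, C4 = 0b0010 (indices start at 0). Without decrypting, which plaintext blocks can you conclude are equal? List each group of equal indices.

ECB encrypts each block independently with the same key, so equal ciphertext blocks imply equal plaintext blocks.
C0 = C2 = 0b1010, so P0 = P2.

P0 = P2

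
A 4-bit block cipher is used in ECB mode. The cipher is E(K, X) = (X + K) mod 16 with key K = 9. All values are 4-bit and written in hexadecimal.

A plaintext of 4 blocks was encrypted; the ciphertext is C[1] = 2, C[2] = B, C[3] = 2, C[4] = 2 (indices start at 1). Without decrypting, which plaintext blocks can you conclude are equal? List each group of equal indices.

P[1] = P[3] = P[4]

ECB encrypts each block independently with the same key, so equal ciphertext blocks imply equal plaintext blocks.
C[1] = C[3] = C[4] = 2, so P[1] = P[3] = P[4].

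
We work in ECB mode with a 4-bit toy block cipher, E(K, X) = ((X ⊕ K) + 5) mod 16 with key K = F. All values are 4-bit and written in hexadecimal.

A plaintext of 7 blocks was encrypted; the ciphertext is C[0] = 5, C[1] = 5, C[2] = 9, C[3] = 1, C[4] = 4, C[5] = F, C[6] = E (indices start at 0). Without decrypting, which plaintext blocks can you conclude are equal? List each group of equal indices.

ECB encrypts each block independently with the same key, so equal ciphertext blocks imply equal plaintext blocks.
C[0] = C[1] = 5, so P[0] = P[1].

P[0] = P[1]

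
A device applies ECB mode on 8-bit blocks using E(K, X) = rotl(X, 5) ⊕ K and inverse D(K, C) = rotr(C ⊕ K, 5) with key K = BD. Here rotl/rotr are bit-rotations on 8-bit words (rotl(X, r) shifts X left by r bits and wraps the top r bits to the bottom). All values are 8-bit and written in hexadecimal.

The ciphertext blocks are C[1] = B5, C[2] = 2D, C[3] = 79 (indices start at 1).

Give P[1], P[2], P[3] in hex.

P[1] = 40, P[2] = 84, P[3] = 26

ECB decryption: P_i = D(K, C_i).
P[1]: D(K, B5) = 40.
P[2]: D(K, 2D) = 84.
P[3]: D(K, 79) = 26.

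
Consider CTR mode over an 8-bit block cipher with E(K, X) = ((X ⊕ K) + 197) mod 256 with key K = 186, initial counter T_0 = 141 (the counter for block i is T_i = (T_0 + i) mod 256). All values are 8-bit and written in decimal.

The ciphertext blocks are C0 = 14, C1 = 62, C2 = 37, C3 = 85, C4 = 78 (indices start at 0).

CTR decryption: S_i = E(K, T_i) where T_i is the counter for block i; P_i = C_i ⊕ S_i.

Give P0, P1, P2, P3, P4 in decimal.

P0: T = 141, S = E(K, T) = 252; 14 ⊕ 252 = 242.
P1: T = 142, S = E(K, T) = 249; 62 ⊕ 249 = 199.
P2: T = 143, S = E(K, T) = 250; 37 ⊕ 250 = 223.
P3: T = 144, S = E(K, T) = 239; 85 ⊕ 239 = 186.
P4: T = 145, S = E(K, T) = 240; 78 ⊕ 240 = 190.

P0 = 242, P1 = 199, P2 = 223, P3 = 186, P4 = 190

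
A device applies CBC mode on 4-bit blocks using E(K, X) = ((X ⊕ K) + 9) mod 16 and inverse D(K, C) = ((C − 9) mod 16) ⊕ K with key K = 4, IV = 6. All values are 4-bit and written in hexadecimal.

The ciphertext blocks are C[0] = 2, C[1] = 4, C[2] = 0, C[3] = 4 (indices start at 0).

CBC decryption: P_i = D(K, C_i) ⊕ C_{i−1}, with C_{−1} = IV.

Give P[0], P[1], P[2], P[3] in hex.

P[0]: D(K, 2) = D; D ⊕ 6 = B.
P[1]: D(K, 4) = F; F ⊕ 2 = D.
P[2]: D(K, 0) = 3; 3 ⊕ 4 = 7.
P[3]: D(K, 4) = F; F ⊕ 0 = F.

P[0] = B, P[1] = D, P[2] = 7, P[3] = F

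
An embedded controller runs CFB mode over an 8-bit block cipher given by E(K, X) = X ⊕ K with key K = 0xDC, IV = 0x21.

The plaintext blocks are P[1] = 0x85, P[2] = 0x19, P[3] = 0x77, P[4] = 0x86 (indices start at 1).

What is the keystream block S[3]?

CFB encryption: C_i = P_i ⊕ E(K, C_{i−1}), with C_{0} = IV.
C[1]: E(K, 0x21) = 0xFD; 0x85 ⊕ 0xFD = 0x78.
C[2]: E(K, 0x78) = 0xA4; 0x19 ⊕ 0xA4 = 0xBD.
C[3]: E(K, 0xBD) = 0x61; 0x77 ⊕ 0x61 = 0x16.
So S[3] = 0x61.

0x61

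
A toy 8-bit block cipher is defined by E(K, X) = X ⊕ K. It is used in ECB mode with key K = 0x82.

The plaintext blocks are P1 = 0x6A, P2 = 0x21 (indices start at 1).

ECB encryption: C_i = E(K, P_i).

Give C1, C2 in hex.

C1 = 0xE8, C2 = 0xA3

C1: E(K, 0x6A) = 0xE8.
C2: E(K, 0x21) = 0xA3.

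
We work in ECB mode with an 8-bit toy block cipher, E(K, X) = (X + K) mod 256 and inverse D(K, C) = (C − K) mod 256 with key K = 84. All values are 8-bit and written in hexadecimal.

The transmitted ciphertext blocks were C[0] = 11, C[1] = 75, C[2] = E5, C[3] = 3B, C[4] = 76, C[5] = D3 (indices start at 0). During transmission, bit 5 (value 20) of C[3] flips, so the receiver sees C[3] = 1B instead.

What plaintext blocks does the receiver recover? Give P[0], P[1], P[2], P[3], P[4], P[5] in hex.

P[0] = 8D, P[1] = F1, P[2] = 61, P[3] = 97, P[4] = F2, P[5] = 4F

ECB decryption: P_i = D(K, C_i).
Only C[3] changed, to 1B. In ECB, a change in C_i affects only P_i. Decrypting the received ciphertext:
P[0]: D(K, 11) = 8D.
P[1]: D(K, 75) = F1.
P[2]: D(K, E5) = 61.
P[3]: D(K, 1B) = 97.
P[4]: D(K, 76) = F2.
P[5]: D(K, D3) = 4F.
Blocks that differ from the original plaintext: P[3].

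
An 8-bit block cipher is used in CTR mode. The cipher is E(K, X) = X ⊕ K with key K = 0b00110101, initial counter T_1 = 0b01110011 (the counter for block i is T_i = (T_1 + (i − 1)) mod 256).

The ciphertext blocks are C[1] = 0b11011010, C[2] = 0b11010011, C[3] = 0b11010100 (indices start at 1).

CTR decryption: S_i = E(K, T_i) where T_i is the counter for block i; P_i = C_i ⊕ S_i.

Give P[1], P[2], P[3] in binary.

P[1]: T = 0b01110011, S = E(K, T) = 0b01000110; 0b11011010 ⊕ 0b01000110 = 0b10011100.
P[2]: T = 0b01110100, S = E(K, T) = 0b01000001; 0b11010011 ⊕ 0b01000001 = 0b10010010.
P[3]: T = 0b01110101, S = E(K, T) = 0b01000000; 0b11010100 ⊕ 0b01000000 = 0b10010100.

P[1] = 0b10011100, P[2] = 0b10010010, P[3] = 0b10010100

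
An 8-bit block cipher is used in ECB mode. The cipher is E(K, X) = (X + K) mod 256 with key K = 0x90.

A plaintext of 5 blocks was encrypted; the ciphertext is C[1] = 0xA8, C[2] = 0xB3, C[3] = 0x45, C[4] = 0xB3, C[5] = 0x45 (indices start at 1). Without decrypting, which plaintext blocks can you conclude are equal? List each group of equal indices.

ECB encrypts each block independently with the same key, so equal ciphertext blocks imply equal plaintext blocks.
C[2] = C[4] = 0xB3, so P[2] = P[4].
C[3] = C[5] = 0x45, so P[3] = P[5].

P[2] = P[4]; P[3] = P[5]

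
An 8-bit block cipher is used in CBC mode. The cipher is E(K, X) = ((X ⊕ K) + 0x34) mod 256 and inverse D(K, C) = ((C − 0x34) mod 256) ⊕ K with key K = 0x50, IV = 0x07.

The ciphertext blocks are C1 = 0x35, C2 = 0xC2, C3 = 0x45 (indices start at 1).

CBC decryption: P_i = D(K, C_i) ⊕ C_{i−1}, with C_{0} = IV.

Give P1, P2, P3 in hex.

P1 = 0x56, P2 = 0xEB, P3 = 0x83

P1: D(K, 0x35) = 0x51; 0x51 ⊕ 0x07 = 0x56.
P2: D(K, 0xC2) = 0xDE; 0xDE ⊕ 0x35 = 0xEB.
P3: D(K, 0x45) = 0x41; 0x41 ⊕ 0xC2 = 0x83.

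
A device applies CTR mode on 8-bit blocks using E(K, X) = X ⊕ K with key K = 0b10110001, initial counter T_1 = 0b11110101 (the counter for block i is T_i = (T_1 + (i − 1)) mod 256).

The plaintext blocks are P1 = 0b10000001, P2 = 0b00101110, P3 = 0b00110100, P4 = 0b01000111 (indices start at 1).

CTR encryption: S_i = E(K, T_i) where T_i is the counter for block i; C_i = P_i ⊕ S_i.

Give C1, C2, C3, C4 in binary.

C1: T = 0b11110101, S = E(K, T) = 0b01000100; 0b10000001 ⊕ 0b01000100 = 0b11000101.
C2: T = 0b11110110, S = E(K, T) = 0b01000111; 0b00101110 ⊕ 0b01000111 = 0b01101001.
C3: T = 0b11110111, S = E(K, T) = 0b01000110; 0b00110100 ⊕ 0b01000110 = 0b01110010.
C4: T = 0b11111000, S = E(K, T) = 0b01001001; 0b01000111 ⊕ 0b01001001 = 0b00001110.

C1 = 0b11000101, C2 = 0b01101001, C3 = 0b01110010, C4 = 0b00001110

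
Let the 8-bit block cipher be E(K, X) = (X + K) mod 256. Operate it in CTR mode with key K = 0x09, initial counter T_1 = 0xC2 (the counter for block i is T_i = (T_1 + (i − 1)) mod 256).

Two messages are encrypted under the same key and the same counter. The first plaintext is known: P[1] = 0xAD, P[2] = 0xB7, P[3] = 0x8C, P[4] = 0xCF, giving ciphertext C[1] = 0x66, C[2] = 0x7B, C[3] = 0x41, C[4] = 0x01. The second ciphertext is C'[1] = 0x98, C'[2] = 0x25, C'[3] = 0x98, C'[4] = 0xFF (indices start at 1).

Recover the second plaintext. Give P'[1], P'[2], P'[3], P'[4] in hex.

In CTR with a reused counter, both messages share the same keystream S_i, so C_i ⊕ C'_i = P_i ⊕ P'_i and thus P'_i = P_i ⊕ C_i ⊕ C'_i.
P'[1]: 0xAD ⊕ 0x66 ⊕ 0x98 = 0x53.
P'[2]: 0xB7 ⊕ 0x7B ⊕ 0x25 = 0xE9.
P'[3]: 0x8C ⊕ 0x41 ⊕ 0x98 = 0x55.
P'[4]: 0xCF ⊕ 0x01 ⊕ 0xFF = 0x31.

P'[1] = 0x53, P'[2] = 0xE9, P'[3] = 0x55, P'[4] = 0x31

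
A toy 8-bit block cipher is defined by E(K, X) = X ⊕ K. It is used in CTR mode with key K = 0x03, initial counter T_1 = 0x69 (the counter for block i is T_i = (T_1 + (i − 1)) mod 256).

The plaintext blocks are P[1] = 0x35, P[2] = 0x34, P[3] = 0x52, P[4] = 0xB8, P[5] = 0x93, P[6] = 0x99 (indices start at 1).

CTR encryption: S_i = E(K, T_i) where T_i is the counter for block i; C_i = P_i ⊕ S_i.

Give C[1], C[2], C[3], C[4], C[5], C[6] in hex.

C[1] = 0x5F, C[2] = 0x5D, C[3] = 0x3A, C[4] = 0xD7, C[5] = 0xFD, C[6] = 0xF4

C[1]: T = 0x69, S = E(K, T) = 0x6A; 0x35 ⊕ 0x6A = 0x5F.
C[2]: T = 0x6A, S = E(K, T) = 0x69; 0x34 ⊕ 0x69 = 0x5D.
C[3]: T = 0x6B, S = E(K, T) = 0x68; 0x52 ⊕ 0x68 = 0x3A.
C[4]: T = 0x6C, S = E(K, T) = 0x6F; 0xB8 ⊕ 0x6F = 0xD7.
C[5]: T = 0x6D, S = E(K, T) = 0x6E; 0x93 ⊕ 0x6E = 0xFD.
C[6]: T = 0x6E, S = E(K, T) = 0x6D; 0x99 ⊕ 0x6D = 0xF4.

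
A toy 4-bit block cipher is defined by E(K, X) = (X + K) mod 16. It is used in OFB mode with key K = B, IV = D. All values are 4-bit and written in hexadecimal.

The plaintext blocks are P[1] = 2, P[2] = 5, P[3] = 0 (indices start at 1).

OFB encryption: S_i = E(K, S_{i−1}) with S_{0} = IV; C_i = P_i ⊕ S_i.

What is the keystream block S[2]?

C[1]: S = E(K, D) = 8; 2 ⊕ 8 = A.
C[2]: S = E(K, 8) = 3; 5 ⊕ 3 = 6.
So S[2] = 3.

3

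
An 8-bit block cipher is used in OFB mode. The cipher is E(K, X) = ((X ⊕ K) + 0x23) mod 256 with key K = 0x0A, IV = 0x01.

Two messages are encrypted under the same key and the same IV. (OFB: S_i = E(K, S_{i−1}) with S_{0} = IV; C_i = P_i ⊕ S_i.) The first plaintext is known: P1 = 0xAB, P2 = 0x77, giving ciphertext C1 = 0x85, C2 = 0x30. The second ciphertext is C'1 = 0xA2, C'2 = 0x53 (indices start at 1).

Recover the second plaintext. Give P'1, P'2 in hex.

In OFB with a reused IV, both messages share the same keystream S_i, so C_i ⊕ C'_i = P_i ⊕ P'_i and thus P'_i = P_i ⊕ C_i ⊕ C'_i.
P'1: 0xAB ⊕ 0x85 ⊕ 0xA2 = 0x8C.
P'2: 0x77 ⊕ 0x30 ⊕ 0x53 = 0x14.

P'1 = 0x8C, P'2 = 0x14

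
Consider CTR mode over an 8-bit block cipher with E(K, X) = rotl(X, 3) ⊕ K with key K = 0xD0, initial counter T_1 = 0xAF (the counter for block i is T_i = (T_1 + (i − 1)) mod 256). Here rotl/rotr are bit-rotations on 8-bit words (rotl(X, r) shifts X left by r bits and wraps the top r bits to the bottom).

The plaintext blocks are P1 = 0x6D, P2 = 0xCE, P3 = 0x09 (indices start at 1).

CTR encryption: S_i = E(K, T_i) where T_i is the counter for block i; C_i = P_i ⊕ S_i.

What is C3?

C3 = 0x54

C1: T = 0xAF, S = E(K, T) = 0xAD; 0x6D ⊕ 0xAD = 0xC0.
C2: T = 0xB0, S = E(K, T) = 0x55; 0xCE ⊕ 0x55 = 0x9B.
C3: T = 0xB1, S = E(K, T) = 0x5D; 0x09 ⊕ 0x5D = 0x54.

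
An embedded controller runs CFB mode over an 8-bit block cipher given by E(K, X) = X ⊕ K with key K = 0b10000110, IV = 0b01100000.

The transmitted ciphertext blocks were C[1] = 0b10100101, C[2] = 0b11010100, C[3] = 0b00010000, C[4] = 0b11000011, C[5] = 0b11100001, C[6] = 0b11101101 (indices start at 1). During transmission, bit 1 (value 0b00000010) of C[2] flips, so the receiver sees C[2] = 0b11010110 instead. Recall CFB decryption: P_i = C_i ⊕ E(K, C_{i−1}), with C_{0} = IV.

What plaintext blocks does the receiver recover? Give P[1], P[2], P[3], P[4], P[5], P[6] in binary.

Only C[2] changed, to 0b11010110. In CFB, a change in C_i flips the same bit in P_i and garbles P_{i+1}. Decrypting the received ciphertext:
P[1]: E(K, 0b01100000) = 0b11100110; 0b10100101 ⊕ 0b11100110 = 0b01000011.
P[2]: E(K, 0b10100101) = 0b00100011; 0b11010110 ⊕ 0b00100011 = 0b11110101.
P[3]: E(K, 0b11010110) = 0b01010000; 0b00010000 ⊕ 0b01010000 = 0b01000000.
P[4]: E(K, 0b00010000) = 0b10010110; 0b11000011 ⊕ 0b10010110 = 0b01010101.
P[5]: E(K, 0b11000011) = 0b01000101; 0b11100001 ⊕ 0b01000101 = 0b10100100.
P[6]: E(K, 0b11100001) = 0b01100111; 0b11101101 ⊕ 0b01100111 = 0b10001010.
Blocks that differ from the original plaintext: P[2], P[3].

P[1] = 0b01000011, P[2] = 0b11110101, P[3] = 0b01000000, P[4] = 0b01010101, P[5] = 0b10100100, P[6] = 0b10001010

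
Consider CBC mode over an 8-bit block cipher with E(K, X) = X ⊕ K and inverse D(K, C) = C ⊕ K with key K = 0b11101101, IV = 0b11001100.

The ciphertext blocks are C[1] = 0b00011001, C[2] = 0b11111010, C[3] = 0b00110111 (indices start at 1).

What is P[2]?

P[2] = 0b00001110

CBC decryption: P_i = D(K, C_i) ⊕ C_{i−1}, with C_{0} = IV.
P[2]: D(K, 0b11111010) = 0b00010111; 0b00010111 ⊕ 0b00011001 = 0b00001110.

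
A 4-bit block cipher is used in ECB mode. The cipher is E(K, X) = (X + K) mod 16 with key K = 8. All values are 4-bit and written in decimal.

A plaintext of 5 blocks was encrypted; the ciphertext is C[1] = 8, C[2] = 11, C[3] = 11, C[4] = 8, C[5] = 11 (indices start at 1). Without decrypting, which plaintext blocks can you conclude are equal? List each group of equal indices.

P[1] = P[4]; P[2] = P[3] = P[5]

ECB encrypts each block independently with the same key, so equal ciphertext blocks imply equal plaintext blocks.
C[1] = C[4] = 8, so P[1] = P[4].
C[2] = C[3] = C[5] = 11, so P[2] = P[3] = P[5].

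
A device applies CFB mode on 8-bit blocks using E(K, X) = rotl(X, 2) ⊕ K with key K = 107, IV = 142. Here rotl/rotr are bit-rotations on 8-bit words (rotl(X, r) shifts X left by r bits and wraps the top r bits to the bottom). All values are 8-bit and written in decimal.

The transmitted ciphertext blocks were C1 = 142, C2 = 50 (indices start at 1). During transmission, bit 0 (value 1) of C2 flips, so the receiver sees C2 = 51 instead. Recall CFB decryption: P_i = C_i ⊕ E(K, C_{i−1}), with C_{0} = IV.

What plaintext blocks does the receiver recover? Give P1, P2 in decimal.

P1 = 223, P2 = 98

Only C2 changed, to 51. In CFB, a change in C_i flips the same bit in P_i and garbles P_{i+1}. Decrypting the received ciphertext:
P1: E(K, 142) = 81; 142 ⊕ 81 = 223.
P2: E(K, 142) = 81; 51 ⊕ 81 = 98.
Blocks that differ from the original plaintext: P2.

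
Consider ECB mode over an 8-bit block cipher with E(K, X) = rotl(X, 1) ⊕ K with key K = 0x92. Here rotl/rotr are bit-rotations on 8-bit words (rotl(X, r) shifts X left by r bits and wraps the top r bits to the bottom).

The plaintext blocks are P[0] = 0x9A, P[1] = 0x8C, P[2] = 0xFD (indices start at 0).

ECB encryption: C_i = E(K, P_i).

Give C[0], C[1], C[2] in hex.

C[0] = 0xA7, C[1] = 0x8B, C[2] = 0x69

C[0]: E(K, 0x9A) = 0xA7.
C[1]: E(K, 0x8C) = 0x8B.
C[2]: E(K, 0xFD) = 0x69.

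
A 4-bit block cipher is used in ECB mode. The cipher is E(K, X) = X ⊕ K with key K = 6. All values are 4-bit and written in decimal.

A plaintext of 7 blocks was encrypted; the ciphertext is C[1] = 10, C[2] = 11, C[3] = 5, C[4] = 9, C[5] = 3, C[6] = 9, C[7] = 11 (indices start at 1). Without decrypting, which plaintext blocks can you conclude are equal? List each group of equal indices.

ECB encrypts each block independently with the same key, so equal ciphertext blocks imply equal plaintext blocks.
C[2] = C[7] = 11, so P[2] = P[7].
C[4] = C[6] = 9, so P[4] = P[6].

P[2] = P[7]; P[4] = P[6]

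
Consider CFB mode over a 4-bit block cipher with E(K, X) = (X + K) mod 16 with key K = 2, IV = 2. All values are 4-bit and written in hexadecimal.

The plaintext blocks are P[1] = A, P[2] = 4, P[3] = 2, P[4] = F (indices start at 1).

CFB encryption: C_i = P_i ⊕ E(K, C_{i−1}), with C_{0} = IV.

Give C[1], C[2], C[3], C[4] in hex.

C[1] = E, C[2] = 4, C[3] = 4, C[4] = 9

C[1]: E(K, 2) = 4; A ⊕ 4 = E.
C[2]: E(K, E) = 0; 4 ⊕ 0 = 4.
C[3]: E(K, 4) = 6; 2 ⊕ 6 = 4.
C[4]: E(K, 4) = 6; F ⊕ 6 = 9.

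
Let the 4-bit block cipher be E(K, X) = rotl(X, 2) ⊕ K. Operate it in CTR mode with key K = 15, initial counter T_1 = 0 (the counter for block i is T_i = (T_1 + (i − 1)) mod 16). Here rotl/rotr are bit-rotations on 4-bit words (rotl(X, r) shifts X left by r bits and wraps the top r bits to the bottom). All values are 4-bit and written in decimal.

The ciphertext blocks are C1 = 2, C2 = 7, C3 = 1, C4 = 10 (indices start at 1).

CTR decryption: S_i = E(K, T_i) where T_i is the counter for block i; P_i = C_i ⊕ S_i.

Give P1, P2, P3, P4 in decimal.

P1: T = 0, S = E(K, T) = 15; 2 ⊕ 15 = 13.
P2: T = 1, S = E(K, T) = 11; 7 ⊕ 11 = 12.
P3: T = 2, S = E(K, T) = 7; 1 ⊕ 7 = 6.
P4: T = 3, S = E(K, T) = 3; 10 ⊕ 3 = 9.

P1 = 13, P2 = 12, P3 = 6, P4 = 9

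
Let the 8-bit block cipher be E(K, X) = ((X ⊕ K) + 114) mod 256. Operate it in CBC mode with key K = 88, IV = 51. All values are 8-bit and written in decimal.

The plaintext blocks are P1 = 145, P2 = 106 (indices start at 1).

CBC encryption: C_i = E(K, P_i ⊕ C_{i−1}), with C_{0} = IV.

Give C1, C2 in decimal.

C1 = 108, C2 = 208

C1: P1 ⊕ 51 = 162; E(K, 162) = 108.
C2: P2 ⊕ 108 = 6; E(K, 6) = 208.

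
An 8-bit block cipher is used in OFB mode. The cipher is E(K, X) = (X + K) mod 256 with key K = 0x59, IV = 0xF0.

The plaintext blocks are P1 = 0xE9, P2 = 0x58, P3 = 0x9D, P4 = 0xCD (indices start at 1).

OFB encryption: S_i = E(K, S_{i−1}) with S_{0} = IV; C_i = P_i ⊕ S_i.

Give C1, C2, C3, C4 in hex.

C1: S = E(K, 0xF0) = 0x49; 0xE9 ⊕ 0x49 = 0xA0.
C2: S = E(K, 0x49) = 0xA2; 0x58 ⊕ 0xA2 = 0xFA.
C3: S = E(K, 0xA2) = 0xFB; 0x9D ⊕ 0xFB = 0x66.
C4: S = E(K, 0xFB) = 0x54; 0xCD ⊕ 0x54 = 0x99.

C1 = 0xA0, C2 = 0xFA, C3 = 0x66, C4 = 0x99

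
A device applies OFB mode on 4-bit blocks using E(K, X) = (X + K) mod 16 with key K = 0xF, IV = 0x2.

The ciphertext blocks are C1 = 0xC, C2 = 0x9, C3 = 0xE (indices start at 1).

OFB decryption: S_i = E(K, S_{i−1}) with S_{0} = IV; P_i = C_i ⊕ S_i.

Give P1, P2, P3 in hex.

P1: S = E(K, 0x2) = 0x1; 0xC ⊕ 0x1 = 0xD.
P2: S = E(K, 0x1) = 0x0; 0x9 ⊕ 0x0 = 0x9.
P3: S = E(K, 0x0) = 0xF; 0xE ⊕ 0xF = 0x1.

P1 = 0xD, P2 = 0x9, P3 = 0x1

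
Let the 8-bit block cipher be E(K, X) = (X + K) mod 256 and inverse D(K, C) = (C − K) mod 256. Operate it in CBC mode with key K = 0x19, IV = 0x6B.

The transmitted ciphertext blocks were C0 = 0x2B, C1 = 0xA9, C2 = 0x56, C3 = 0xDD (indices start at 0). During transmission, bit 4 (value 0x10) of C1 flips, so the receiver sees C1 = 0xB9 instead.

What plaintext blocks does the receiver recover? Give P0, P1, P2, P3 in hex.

CBC decryption: P_i = D(K, C_i) ⊕ C_{i−1}, with C_{−1} = IV.
Only C1 changed, to 0xB9. In CBC, a change in C_i garbles P_i and flips the same bit in P_{i+1}. Decrypting the received ciphertext:
P0: D(K, 0x2B) = 0x12; 0x12 ⊕ 0x6B = 0x79.
P1: D(K, 0xB9) = 0xA0; 0xA0 ⊕ 0x2B = 0x8B.
P2: D(K, 0x56) = 0x3D; 0x3D ⊕ 0xB9 = 0x84.
P3: D(K, 0xDD) = 0xC4; 0xC4 ⊕ 0x56 = 0x92.
Blocks that differ from the original plaintext: P1, P2.

P0 = 0x79, P1 = 0x8B, P2 = 0x84, P3 = 0x92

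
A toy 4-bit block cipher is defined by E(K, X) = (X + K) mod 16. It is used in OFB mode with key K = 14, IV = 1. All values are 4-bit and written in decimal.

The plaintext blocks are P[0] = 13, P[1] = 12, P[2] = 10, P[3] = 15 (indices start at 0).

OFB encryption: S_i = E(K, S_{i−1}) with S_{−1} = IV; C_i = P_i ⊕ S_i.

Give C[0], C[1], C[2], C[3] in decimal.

C[0] = 2, C[1] = 1, C[2] = 1, C[3] = 6

C[0]: S = E(K, 1) = 15; 13 ⊕ 15 = 2.
C[1]: S = E(K, 15) = 13; 12 ⊕ 13 = 1.
C[2]: S = E(K, 13) = 11; 10 ⊕ 11 = 1.
C[3]: S = E(K, 11) = 9; 15 ⊕ 9 = 6.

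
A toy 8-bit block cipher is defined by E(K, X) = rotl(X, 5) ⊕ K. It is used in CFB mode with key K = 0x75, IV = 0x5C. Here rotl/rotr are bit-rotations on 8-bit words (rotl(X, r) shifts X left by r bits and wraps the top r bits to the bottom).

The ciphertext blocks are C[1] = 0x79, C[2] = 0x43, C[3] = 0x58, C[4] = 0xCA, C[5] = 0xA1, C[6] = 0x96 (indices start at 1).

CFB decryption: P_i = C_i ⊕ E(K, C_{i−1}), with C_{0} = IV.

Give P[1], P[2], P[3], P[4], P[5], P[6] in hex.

P[1] = 0x87, P[2] = 0x19, P[3] = 0x45, P[4] = 0xB4, P[5] = 0x8D, P[6] = 0xD7

P[1]: E(K, 0x5C) = 0xFE; 0x79 ⊕ 0xFE = 0x87.
P[2]: E(K, 0x79) = 0x5A; 0x43 ⊕ 0x5A = 0x19.
P[3]: E(K, 0x43) = 0x1D; 0x58 ⊕ 0x1D = 0x45.
P[4]: E(K, 0x58) = 0x7E; 0xCA ⊕ 0x7E = 0xB4.
P[5]: E(K, 0xCA) = 0x2C; 0xA1 ⊕ 0x2C = 0x8D.
P[6]: E(K, 0xA1) = 0x41; 0x96 ⊕ 0x41 = 0xD7.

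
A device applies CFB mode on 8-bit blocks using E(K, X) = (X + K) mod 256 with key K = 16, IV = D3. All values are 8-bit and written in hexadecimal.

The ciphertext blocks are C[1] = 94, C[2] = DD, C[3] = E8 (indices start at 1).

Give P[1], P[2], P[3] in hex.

P[1] = 7D, P[2] = 77, P[3] = 1B

CFB decryption: P_i = C_i ⊕ E(K, C_{i−1}), with C_{0} = IV.
P[1]: E(K, D3) = E9; 94 ⊕ E9 = 7D.
P[2]: E(K, 94) = AA; DD ⊕ AA = 77.
P[3]: E(K, DD) = F3; E8 ⊕ F3 = 1B.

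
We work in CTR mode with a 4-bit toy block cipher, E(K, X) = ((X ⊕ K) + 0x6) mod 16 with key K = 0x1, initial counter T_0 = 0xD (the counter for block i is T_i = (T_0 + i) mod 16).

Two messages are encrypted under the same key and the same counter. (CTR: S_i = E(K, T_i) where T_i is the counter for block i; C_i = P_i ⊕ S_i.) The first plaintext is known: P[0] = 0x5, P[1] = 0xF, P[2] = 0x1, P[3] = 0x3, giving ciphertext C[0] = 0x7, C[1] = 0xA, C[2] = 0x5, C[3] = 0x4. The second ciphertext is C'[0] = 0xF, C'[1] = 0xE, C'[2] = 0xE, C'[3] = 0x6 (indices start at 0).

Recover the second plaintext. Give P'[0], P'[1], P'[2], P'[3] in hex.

In CTR with a reused counter, both messages share the same keystream S_i, so C_i ⊕ C'_i = P_i ⊕ P'_i and thus P'_i = P_i ⊕ C_i ⊕ C'_i.
P'[0]: 0x5 ⊕ 0x7 ⊕ 0xF = 0xD.
P'[1]: 0xF ⊕ 0xA ⊕ 0xE = 0xB.
P'[2]: 0x1 ⊕ 0x5 ⊕ 0xE = 0xA.
P'[3]: 0x3 ⊕ 0x4 ⊕ 0x6 = 0x1.

P'[0] = 0xD, P'[1] = 0xB, P'[2] = 0xA, P'[3] = 0x1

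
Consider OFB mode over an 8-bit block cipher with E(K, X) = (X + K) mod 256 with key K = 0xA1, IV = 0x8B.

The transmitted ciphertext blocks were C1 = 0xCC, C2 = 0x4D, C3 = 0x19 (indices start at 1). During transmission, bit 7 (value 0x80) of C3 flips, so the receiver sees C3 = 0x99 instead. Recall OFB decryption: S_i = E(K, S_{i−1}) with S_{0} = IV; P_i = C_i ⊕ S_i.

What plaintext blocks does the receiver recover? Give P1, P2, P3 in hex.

Only C3 changed, to 0x99. In OFB, a change in C_i flips the same bit in P_i only; the keystream is unaffected. Decrypting the received ciphertext:
P1: S = E(K, 0x8B) = 0x2C; 0xCC ⊕ 0x2C = 0xE0.
P2: S = E(K, 0x2C) = 0xCD; 0x4D ⊕ 0xCD = 0x80.
P3: S = E(K, 0xCD) = 0x6E; 0x99 ⊕ 0x6E = 0xF7.
Blocks that differ from the original plaintext: P3.

P1 = 0xE0, P2 = 0x80, P3 = 0xF7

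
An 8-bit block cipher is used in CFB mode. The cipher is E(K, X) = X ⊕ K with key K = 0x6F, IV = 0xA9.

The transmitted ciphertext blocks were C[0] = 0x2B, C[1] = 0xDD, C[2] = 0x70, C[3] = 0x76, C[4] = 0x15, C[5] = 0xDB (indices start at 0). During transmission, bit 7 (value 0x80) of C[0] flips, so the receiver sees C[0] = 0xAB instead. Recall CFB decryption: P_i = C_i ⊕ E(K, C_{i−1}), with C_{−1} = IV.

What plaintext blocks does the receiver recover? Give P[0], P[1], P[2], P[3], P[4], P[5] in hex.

Only C[0] changed, to 0xAB. In CFB, a change in C_i flips the same bit in P_i and garbles P_{i+1}. Decrypting the received ciphertext:
P[0]: E(K, 0xA9) = 0xC6; 0xAB ⊕ 0xC6 = 0x6D.
P[1]: E(K, 0xAB) = 0xC4; 0xDD ⊕ 0xC4 = 0x19.
P[2]: E(K, 0xDD) = 0xB2; 0x70 ⊕ 0xB2 = 0xC2.
P[3]: E(K, 0x70) = 0x1F; 0x76 ⊕ 0x1F = 0x69.
P[4]: E(K, 0x76) = 0x19; 0x15 ⊕ 0x19 = 0x0C.
P[5]: E(K, 0x15) = 0x7A; 0xDB ⊕ 0x7A = 0xA1.
Blocks that differ from the original plaintext: P[0], P[1].

P[0] = 0x6D, P[1] = 0x19, P[2] = 0xC2, P[3] = 0x69, P[4] = 0x0C, P[5] = 0xA1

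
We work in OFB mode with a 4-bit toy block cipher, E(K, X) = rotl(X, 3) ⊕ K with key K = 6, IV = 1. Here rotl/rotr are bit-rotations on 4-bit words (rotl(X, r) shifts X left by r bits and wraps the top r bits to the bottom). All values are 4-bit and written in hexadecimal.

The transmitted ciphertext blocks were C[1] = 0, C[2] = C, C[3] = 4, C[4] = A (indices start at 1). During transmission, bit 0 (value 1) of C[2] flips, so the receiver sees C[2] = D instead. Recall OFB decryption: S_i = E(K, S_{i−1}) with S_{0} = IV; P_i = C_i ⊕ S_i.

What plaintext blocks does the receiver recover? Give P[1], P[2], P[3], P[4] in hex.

P[1] = E, P[2] = C, P[3] = A, P[4] = B

Only C[2] changed, to D. In OFB, a change in C_i flips the same bit in P_i only; the keystream is unaffected. Decrypting the received ciphertext:
P[1]: S = E(K, 1) = E; 0 ⊕ E = E.
P[2]: S = E(K, E) = 1; D ⊕ 1 = C.
P[3]: S = E(K, 1) = E; 4 ⊕ E = A.
P[4]: S = E(K, E) = 1; A ⊕ 1 = B.
Blocks that differ from the original plaintext: P[2].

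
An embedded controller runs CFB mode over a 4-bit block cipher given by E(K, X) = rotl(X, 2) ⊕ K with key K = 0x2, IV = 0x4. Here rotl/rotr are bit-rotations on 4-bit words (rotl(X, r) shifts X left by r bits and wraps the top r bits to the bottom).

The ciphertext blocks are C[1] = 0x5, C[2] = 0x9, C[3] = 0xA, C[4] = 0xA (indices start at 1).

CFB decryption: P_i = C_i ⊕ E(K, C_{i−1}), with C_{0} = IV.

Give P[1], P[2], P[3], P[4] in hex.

P[1]: E(K, 0x4) = 0x3; 0x5 ⊕ 0x3 = 0x6.
P[2]: E(K, 0x5) = 0x7; 0x9 ⊕ 0x7 = 0xE.
P[3]: E(K, 0x9) = 0x4; 0xA ⊕ 0x4 = 0xE.
P[4]: E(K, 0xA) = 0x8; 0xA ⊕ 0x8 = 0x2.

P[1] = 0x6, P[2] = 0xE, P[3] = 0xE, P[4] = 0x2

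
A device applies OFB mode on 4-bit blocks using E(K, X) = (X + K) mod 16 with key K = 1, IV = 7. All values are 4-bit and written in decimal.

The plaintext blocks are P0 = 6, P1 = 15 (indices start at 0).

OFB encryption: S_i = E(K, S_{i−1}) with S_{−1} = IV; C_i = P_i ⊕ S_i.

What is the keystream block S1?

C0: S = E(K, 7) = 8; 6 ⊕ 8 = 14.
C1: S = E(K, 8) = 9; 15 ⊕ 9 = 6.
So S1 = 9.

9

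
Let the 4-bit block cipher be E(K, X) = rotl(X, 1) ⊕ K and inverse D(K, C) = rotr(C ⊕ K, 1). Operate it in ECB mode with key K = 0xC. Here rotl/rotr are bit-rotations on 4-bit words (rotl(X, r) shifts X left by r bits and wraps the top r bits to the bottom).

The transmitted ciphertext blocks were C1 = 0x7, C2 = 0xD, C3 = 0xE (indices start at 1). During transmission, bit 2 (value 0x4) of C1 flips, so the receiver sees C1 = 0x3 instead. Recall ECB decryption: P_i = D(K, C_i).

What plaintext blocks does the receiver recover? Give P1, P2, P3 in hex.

Only C1 changed, to 0x3. In ECB, a change in C_i affects only P_i. Decrypting the received ciphertext:
P1: D(K, 0x3) = 0xF.
P2: D(K, 0xD) = 0x8.
P3: D(K, 0xE) = 0x1.
Blocks that differ from the original plaintext: P1.

P1 = 0xF, P2 = 0x8, P3 = 0x1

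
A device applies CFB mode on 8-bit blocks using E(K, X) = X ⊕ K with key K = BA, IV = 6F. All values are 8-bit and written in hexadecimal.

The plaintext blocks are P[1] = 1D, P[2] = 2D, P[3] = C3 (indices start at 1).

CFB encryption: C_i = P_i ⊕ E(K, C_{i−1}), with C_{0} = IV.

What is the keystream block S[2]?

C[1]: E(K, 6F) = D5; 1D ⊕ D5 = C8.
C[2]: E(K, C8) = 72; 2D ⊕ 72 = 5F.
So S[2] = 72.

72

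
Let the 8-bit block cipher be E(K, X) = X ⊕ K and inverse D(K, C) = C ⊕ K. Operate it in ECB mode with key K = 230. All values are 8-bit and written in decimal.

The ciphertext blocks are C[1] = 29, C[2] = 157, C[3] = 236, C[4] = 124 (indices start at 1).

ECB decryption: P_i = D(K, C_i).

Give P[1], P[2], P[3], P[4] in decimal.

P[1] = 251, P[2] = 123, P[3] = 10, P[4] = 154

P[1]: D(K, 29) = 251.
P[2]: D(K, 157) = 123.
P[3]: D(K, 236) = 10.
P[4]: D(K, 124) = 154.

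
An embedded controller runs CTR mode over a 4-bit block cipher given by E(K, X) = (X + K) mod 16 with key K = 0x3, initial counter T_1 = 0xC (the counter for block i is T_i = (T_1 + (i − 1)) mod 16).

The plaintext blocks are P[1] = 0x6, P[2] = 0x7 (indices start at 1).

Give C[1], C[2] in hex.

C[1] = 0x9, C[2] = 0x7

CTR encryption: S_i = E(K, T_i) where T_i is the counter for block i; C_i = P_i ⊕ S_i.
C[1]: T = 0xC, S = E(K, T) = 0xF; 0x6 ⊕ 0xF = 0x9.
C[2]: T = 0xD, S = E(K, T) = 0x0; 0x7 ⊕ 0x0 = 0x7.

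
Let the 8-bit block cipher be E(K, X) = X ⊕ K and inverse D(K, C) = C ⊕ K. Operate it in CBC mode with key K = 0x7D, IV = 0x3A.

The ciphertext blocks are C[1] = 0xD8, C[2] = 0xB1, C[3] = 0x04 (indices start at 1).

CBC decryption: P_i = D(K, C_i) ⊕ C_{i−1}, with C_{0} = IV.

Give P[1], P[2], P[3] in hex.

P[1] = 0x9F, P[2] = 0x14, P[3] = 0xC8

P[1]: D(K, 0xD8) = 0xA5; 0xA5 ⊕ 0x3A = 0x9F.
P[2]: D(K, 0xB1) = 0xCC; 0xCC ⊕ 0xD8 = 0x14.
P[3]: D(K, 0x04) = 0x79; 0x79 ⊕ 0xB1 = 0xC8.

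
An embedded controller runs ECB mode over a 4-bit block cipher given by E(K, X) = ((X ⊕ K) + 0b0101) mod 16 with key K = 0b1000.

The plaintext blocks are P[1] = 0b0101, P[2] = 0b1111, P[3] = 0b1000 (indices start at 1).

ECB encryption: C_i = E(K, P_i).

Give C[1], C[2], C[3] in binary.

C[1] = 0b0010, C[2] = 0b1100, C[3] = 0b0101

C[1]: E(K, 0b0101) = 0b0010.
C[2]: E(K, 0b1111) = 0b1100.
C[3]: E(K, 0b1000) = 0b0101.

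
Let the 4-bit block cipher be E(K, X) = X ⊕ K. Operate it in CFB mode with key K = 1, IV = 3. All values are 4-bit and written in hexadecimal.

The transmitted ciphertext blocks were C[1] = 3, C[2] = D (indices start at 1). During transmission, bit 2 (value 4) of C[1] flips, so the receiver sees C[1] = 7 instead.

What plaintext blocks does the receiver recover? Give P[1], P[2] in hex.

CFB decryption: P_i = C_i ⊕ E(K, C_{i−1}), with C_{0} = IV.
Only C[1] changed, to 7. In CFB, a change in C_i flips the same bit in P_i and garbles P_{i+1}. Decrypting the received ciphertext:
P[1]: E(K, 3) = 2; 7 ⊕ 2 = 5.
P[2]: E(K, 7) = 6; D ⊕ 6 = B.
Blocks that differ from the original plaintext: P[1], P[2].

P[1] = 5, P[2] = B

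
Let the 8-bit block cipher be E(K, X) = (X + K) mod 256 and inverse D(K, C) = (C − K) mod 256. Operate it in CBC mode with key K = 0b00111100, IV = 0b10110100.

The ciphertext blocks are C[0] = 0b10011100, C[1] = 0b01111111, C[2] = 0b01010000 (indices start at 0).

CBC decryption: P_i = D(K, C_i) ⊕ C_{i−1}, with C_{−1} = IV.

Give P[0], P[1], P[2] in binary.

P[0]: D(K, 0b10011100) = 0b01100000; 0b01100000 ⊕ 0b10110100 = 0b11010100.
P[1]: D(K, 0b01111111) = 0b01000011; 0b01000011 ⊕ 0b10011100 = 0b11011111.
P[2]: D(K, 0b01010000) = 0b00010100; 0b00010100 ⊕ 0b01111111 = 0b01101011.

P[0] = 0b11010100, P[1] = 0b11011111, P[2] = 0b01101011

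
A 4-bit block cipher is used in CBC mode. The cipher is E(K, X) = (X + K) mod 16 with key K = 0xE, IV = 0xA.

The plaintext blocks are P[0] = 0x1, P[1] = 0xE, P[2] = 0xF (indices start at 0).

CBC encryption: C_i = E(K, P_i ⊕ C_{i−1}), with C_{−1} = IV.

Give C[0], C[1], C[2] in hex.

C[0]: P[0] ⊕ 0xA = 0xB; E(K, 0xB) = 0x9.
C[1]: P[1] ⊕ 0x9 = 0x7; E(K, 0x7) = 0x5.
C[2]: P[2] ⊕ 0x5 = 0xA; E(K, 0xA) = 0x8.

C[0] = 0x9, C[1] = 0x5, C[2] = 0x8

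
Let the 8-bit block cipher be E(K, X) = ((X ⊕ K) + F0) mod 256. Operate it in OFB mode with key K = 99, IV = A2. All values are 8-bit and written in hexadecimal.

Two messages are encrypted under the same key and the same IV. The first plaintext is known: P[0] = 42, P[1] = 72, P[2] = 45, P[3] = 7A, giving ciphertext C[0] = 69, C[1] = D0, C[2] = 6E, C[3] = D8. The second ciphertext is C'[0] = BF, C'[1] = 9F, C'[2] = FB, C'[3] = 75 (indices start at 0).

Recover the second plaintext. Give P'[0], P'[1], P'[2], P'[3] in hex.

In OFB with a reused IV, both messages share the same keystream S_i, so C_i ⊕ C'_i = P_i ⊕ P'_i and thus P'_i = P_i ⊕ C_i ⊕ C'_i.
P'[0]: 42 ⊕ 69 ⊕ BF = 94.
P'[1]: 72 ⊕ D0 ⊕ 9F = 3D.
P'[2]: 45 ⊕ 6E ⊕ FB = D0.
P'[3]: 7A ⊕ D8 ⊕ 75 = D7.

P'[0] = 94, P'[1] = 3D, P'[2] = D0, P'[3] = D7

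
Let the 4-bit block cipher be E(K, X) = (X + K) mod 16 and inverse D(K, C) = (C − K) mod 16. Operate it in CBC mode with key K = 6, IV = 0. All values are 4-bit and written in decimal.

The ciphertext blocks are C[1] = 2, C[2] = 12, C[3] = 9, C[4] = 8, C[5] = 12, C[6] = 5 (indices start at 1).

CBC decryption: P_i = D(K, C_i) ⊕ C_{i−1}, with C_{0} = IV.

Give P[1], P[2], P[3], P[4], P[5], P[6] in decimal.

P[1] = 12, P[2] = 4, P[3] = 15, P[4] = 11, P[5] = 14, P[6] = 3

P[1]: D(K, 2) = 12; 12 ⊕ 0 = 12.
P[2]: D(K, 12) = 6; 6 ⊕ 2 = 4.
P[3]: D(K, 9) = 3; 3 ⊕ 12 = 15.
P[4]: D(K, 8) = 2; 2 ⊕ 9 = 11.
P[5]: D(K, 12) = 6; 6 ⊕ 8 = 14.
P[6]: D(K, 5) = 15; 15 ⊕ 12 = 3.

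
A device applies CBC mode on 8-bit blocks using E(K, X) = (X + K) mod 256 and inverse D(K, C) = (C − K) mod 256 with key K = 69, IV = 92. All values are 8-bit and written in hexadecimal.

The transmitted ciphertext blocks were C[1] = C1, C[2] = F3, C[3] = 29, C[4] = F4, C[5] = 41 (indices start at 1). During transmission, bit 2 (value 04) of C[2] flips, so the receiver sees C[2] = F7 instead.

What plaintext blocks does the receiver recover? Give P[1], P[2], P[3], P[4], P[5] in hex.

CBC decryption: P_i = D(K, C_i) ⊕ C_{i−1}, with C_{0} = IV.
Only C[2] changed, to F7. In CBC, a change in C_i garbles P_i and flips the same bit in P_{i+1}. Decrypting the received ciphertext:
P[1]: D(K, C1) = 58; 58 ⊕ 92 = CA.
P[2]: D(K, F7) = 8E; 8E ⊕ C1 = 4F.
P[3]: D(K, 29) = C0; C0 ⊕ F7 = 37.
P[4]: D(K, F4) = 8B; 8B ⊕ 29 = A2.
P[5]: D(K, 41) = D8; D8 ⊕ F4 = 2C.
Blocks that differ from the original plaintext: P[2], P[3].

P[1] = CA, P[2] = 4F, P[3] = 37, P[4] = A2, P[5] = 2C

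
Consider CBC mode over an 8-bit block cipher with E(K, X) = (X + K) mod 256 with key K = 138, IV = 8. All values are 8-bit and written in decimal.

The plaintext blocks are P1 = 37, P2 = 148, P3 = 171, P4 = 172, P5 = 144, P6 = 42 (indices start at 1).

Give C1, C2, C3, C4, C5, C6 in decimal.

CBC encryption: C_i = E(K, P_i ⊕ C_{i−1}), with C_{0} = IV.
C1: P1 ⊕ 8 = 45; E(K, 45) = 183.
C2: P2 ⊕ 183 = 35; E(K, 35) = 173.
C3: P3 ⊕ 173 = 6; E(K, 6) = 144.
C4: P4 ⊕ 144 = 60; E(K, 60) = 198.
C5: P5 ⊕ 198 = 86; E(K, 86) = 224.
C6: P6 ⊕ 224 = 202; E(K, 202) = 84.

C1 = 183, C2 = 173, C3 = 144, C4 = 198, C5 = 224, C6 = 84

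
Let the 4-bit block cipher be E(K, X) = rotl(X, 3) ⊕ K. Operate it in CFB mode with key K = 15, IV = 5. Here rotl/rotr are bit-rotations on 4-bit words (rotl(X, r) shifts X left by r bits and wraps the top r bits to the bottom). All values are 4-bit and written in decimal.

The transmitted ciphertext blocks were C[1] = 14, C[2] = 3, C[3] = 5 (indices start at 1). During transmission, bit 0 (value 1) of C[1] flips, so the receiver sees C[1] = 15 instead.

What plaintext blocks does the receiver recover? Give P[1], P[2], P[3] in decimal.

P[1] = 10, P[2] = 3, P[3] = 3

CFB decryption: P_i = C_i ⊕ E(K, C_{i−1}), with C_{0} = IV.
Only C[1] changed, to 15. In CFB, a change in C_i flips the same bit in P_i and garbles P_{i+1}. Decrypting the received ciphertext:
P[1]: E(K, 5) = 5; 15 ⊕ 5 = 10.
P[2]: E(K, 15) = 0; 3 ⊕ 0 = 3.
P[3]: E(K, 3) = 6; 5 ⊕ 6 = 3.
Blocks that differ from the original plaintext: P[1], P[2].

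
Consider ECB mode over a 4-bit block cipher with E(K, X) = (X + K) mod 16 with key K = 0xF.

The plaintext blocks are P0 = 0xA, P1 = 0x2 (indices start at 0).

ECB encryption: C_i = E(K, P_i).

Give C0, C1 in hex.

C0: E(K, 0xA) = 0x9.
C1: E(K, 0x2) = 0x1.

C0 = 0x9, C1 = 0x1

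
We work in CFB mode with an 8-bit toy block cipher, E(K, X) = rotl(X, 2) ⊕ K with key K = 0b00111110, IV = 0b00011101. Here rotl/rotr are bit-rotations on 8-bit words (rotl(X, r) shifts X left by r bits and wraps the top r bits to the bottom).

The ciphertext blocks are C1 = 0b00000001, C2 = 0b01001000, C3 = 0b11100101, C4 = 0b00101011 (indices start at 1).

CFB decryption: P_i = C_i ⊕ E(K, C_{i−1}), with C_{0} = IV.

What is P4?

P4: E(K, 0b11100101) = 0b10101001; 0b00101011 ⊕ 0b10101001 = 0b10000010.

P4 = 0b10000010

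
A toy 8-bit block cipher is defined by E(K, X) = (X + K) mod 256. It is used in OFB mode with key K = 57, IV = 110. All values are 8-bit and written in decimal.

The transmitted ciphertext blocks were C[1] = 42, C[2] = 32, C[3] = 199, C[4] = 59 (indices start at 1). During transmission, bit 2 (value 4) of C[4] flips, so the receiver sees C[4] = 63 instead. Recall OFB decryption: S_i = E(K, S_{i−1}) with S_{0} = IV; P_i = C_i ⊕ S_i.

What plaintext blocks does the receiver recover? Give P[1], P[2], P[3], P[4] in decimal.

Only C[4] changed, to 63. In OFB, a change in C_i flips the same bit in P_i only; the keystream is unaffected. Decrypting the received ciphertext:
P[1]: S = E(K, 110) = 167; 42 ⊕ 167 = 141.
P[2]: S = E(K, 167) = 224; 32 ⊕ 224 = 192.
P[3]: S = E(K, 224) = 25; 199 ⊕ 25 = 222.
P[4]: S = E(K, 25) = 82; 63 ⊕ 82 = 109.
Blocks that differ from the original plaintext: P[4].

P[1] = 141, P[2] = 192, P[3] = 222, P[4] = 109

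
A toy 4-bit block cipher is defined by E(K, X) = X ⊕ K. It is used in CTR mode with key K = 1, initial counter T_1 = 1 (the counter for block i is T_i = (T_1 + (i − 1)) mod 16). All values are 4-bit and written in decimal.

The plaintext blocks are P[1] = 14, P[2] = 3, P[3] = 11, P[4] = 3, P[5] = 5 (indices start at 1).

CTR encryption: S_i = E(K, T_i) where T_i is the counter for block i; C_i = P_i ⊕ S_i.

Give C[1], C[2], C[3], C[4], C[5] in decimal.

C[1] = 14, C[2] = 0, C[3] = 9, C[4] = 6, C[5] = 1

C[1]: T = 1, S = E(K, T) = 0; 14 ⊕ 0 = 14.
C[2]: T = 2, S = E(K, T) = 3; 3 ⊕ 3 = 0.
C[3]: T = 3, S = E(K, T) = 2; 11 ⊕ 2 = 9.
C[4]: T = 4, S = E(K, T) = 5; 3 ⊕ 5 = 6.
C[5]: T = 5, S = E(K, T) = 4; 5 ⊕ 4 = 1.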